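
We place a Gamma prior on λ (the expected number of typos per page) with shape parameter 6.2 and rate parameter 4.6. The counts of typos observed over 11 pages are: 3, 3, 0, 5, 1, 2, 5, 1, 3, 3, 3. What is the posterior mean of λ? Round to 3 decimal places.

The Poisson likelihood adds the total count to the shape and the number of exposure periods to the rate. Here ∑xᵢ = 29 and n = 11, so shape 6.2→35.2 and rate 4.6→15.6.
E[λ | data] = 35.2/15.6 = 2.256.

Posterior mean ≈ 2.256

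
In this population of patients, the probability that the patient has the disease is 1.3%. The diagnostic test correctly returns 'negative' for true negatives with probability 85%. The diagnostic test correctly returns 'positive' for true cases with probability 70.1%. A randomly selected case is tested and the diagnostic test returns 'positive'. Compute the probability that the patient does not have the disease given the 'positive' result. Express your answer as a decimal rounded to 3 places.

P(¬H | E) ≈ 0.942

Write H for 'the patient has the disease'. Prior odds H:¬H = 0.013/0.987 = 0.013171. For the 'positive' outcome, the likelihood ratio is 0.701/0.15 = 4.6733.
Posterior odds = 0.013171 × 4.6733 = 0.061554, so P(H|E) = 0.061554/(1+0.061554) = 0.058. Then P(¬H|E) = 1 − 0.058 = 0.942.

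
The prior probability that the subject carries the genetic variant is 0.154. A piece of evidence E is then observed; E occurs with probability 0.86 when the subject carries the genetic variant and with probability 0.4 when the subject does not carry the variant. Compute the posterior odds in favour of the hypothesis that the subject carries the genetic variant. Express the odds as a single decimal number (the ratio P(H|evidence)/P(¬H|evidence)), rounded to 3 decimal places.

Prior odds = 0.154/(1−0.154) = 0.18203. In log-odds, ln(0.18203) = -1.7036.
Add log likelihood ratio: ln(2.1500) = 0.76547.
Posterior log-odds = -0.93810, so posterior odds = exp(-0.93810) = 0.39137.

Posterior odds ≈ 0.391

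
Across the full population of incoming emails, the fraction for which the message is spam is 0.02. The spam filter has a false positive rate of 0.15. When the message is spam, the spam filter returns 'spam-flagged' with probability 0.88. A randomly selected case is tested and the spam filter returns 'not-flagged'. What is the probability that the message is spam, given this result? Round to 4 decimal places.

P(H | E) ≈ 0.0029

Let H be the event that the message is spam. P(H) = 0.02, so P(¬H) = 0.98. With E the 'not-flagged' result, P(E|H) = 0.12 and P(E|¬H) = 0.85.
P(E) = 0.12·0.02 + 0.85·0.98 = 0.0024000 + 0.83300 = 0.83540.
By Bayes' theorem, P(H|E) = 0.0024000 / 0.83540 = 0.0029.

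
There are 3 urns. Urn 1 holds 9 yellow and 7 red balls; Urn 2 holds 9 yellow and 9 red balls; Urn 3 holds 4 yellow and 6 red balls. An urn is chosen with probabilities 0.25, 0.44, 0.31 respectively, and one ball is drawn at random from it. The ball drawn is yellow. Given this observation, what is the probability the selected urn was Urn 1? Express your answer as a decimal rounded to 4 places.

Posterior probability ≈ 0.2902

Tabulate prior·likelihood by source: [1] prior 0.25, lik 0.5625, product 0.1406; [2] prior 0.44, lik 0.5, product 0.2200; [3] prior 0.31, lik 0.4, product 0.1240.
Normalizing constant = 0.48462; the posterior for Urn 1 is its product over the sum, 0.1406/0.48462 = 0.2902.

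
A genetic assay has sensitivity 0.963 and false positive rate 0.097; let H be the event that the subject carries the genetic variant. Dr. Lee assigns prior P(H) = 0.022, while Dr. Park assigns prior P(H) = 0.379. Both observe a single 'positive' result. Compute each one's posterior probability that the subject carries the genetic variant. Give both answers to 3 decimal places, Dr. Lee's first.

Dr. Lee: 0.183; Dr. Park: 0.858

The likelihood ratio for a 'positive' result is 0.963/0.097 = 9.9278.
Dr. Lee: prior odds 0.022/0.978 = 0.022495; posterior odds 0.22333; posterior probability 0.183.
Dr. Park: prior odds 0.379/0.621 = 0.61031; posterior odds 6.0590; posterior probability 0.858.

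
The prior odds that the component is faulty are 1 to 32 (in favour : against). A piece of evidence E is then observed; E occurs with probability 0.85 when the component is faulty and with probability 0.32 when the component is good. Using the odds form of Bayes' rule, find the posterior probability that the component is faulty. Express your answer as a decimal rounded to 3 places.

Posterior probability ≈ 0.077

Prior odds = 1/32 = 0.031250. In log-odds, ln(0.031250) = -3.4657.
Add log likelihood ratio: ln(2.6562) = 0.97692.
Posterior log-odds = -2.4888, so posterior odds = exp(-2.4888) = 0.083008. Converting, P(H|E) = 0.083008/1.0830 = 0.077.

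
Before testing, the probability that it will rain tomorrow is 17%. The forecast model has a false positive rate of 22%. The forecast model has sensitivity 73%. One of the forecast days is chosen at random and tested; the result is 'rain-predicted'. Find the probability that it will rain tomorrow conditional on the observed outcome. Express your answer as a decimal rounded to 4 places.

P(H | E) ≈ 0.4046

Write H for 'it will rain tomorrow'. Prior odds H:¬H = 0.17/0.83 = 0.20482. For the 'rain-predicted' outcome, the likelihood ratio is 0.73/0.22 = 3.3182.
Posterior odds = 0.20482 × 3.3182 = 0.67963, so P(H|E) = 0.67963/(1+0.67963) = 0.4046.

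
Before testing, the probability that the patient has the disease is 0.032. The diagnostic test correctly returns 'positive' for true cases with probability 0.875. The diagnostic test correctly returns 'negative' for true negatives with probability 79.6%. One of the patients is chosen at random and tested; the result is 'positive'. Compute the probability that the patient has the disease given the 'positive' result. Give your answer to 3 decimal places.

P(H | E) ≈ 0.124

Let H be the event that the patient has the disease. P(H) = 0.032, so P(¬H) = 0.968. With E the 'positive' result, P(E|H) = 0.875 and P(E|¬H) = 0.204.
P(E) = 0.875·0.032 + 0.204·0.968 = 0.028000 + 0.19747 = 0.22547.
By Bayes' theorem, P(H|E) = 0.028000 / 0.22547 = 0.124.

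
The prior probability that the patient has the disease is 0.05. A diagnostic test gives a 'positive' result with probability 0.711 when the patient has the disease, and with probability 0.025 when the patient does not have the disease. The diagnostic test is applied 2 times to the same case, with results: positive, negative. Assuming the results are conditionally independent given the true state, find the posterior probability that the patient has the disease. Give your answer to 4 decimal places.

Posterior P(H) ≈ 0.3073

With H the event that the patient has the disease, the joint likelihood of the observed sequence is P(data|H) = 0.711·0.289 = 0.20548 and P(data|¬H) = 0.025·0.975 = 0.024375.
Bayes: P(H|data) = 0.05·0.20548 / (0.05·0.20548 + 0.95·0.024375) = 0.010274/0.033430 = 0.3073.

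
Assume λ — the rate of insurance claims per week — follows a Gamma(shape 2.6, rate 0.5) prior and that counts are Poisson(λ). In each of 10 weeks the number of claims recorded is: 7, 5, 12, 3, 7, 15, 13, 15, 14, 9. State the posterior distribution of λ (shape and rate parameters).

Total count ∑xᵢ = 100 over n = 10 weeks.
Gamma is conjugate to the Poisson likelihood: posterior is Gamma(shape = 2.6+100 = 102.6, rate = 0.5+10 = 10.5).

Posterior: Gamma(shape=102.6, rate=10.5)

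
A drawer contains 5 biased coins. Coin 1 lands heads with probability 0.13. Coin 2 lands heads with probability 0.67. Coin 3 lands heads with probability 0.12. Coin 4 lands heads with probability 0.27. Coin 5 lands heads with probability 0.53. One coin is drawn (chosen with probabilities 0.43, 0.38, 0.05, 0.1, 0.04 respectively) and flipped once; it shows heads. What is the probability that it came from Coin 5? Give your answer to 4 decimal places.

Tabulate prior·likelihood by source: [1] prior 0.43, lik 0.13, product 0.05590; [2] prior 0.38, lik 0.67, product 0.2546; [3] prior 0.05, lik 0.12, product 0.006000; [4] prior 0.1, lik 0.27, product 0.02700; [5] prior 0.04, lik 0.53, product 0.02120.
Normalizing constant = 0.36470; the posterior for Coin 5 is its product over the sum, 0.02120/0.36470 = 0.0581.

Posterior probability ≈ 0.0581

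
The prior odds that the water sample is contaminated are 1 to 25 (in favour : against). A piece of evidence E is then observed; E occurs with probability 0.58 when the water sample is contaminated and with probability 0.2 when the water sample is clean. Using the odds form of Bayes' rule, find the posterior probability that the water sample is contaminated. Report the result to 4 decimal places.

Posterior probability ≈ 0.1039

Prior odds = 1/25 = 0.040000. In log-odds, ln(0.040000) = -3.2189.
Add log likelihood ratio: ln(2.9000) = 1.0647.
Posterior log-odds = -2.1542, so posterior odds = exp(-2.1542) = 0.11600. Converting, P(H|E) = 0.11600/1.1160 = 0.1039.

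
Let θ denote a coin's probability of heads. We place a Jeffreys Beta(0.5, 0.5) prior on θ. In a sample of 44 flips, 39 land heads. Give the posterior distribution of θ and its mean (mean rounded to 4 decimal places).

Posterior: Beta(39.5, 5.5); mean ≈ 0.8778

The binomial likelihood is conjugate to the Beta prior: with 39 successes and 5 failures, the posterior is Beta(0.5+39, 0.5+5) = Beta(39.5, 5.5).
Posterior mean = α/(α+β) = 39.5/45 = 0.8778.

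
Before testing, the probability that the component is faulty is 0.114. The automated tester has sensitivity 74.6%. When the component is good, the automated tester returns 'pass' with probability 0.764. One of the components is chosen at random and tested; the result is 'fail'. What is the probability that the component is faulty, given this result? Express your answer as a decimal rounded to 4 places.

P(H | E) ≈ 0.2891

Let H be the event that the component is faulty. P(H) = 0.114, so P(¬H) = 0.886. With E the 'fail' result, P(E|H) = 0.746 and P(E|¬H) = 0.236.
P(E) = 0.746·0.114 + 0.236·0.886 = 0.085044 + 0.20910 = 0.29414.
By Bayes' theorem, P(H|E) = 0.085044 / 0.29414 = 0.2891.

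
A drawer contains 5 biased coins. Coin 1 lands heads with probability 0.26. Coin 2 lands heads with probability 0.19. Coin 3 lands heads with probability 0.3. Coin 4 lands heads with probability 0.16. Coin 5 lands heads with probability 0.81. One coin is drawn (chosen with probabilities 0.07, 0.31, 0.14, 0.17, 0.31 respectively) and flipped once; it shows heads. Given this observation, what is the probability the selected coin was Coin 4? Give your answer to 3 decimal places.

P(heads|C1) = 0.26; P(heads|C2) = 0.19; P(heads|C3) = 0.3; P(heads|C4) = 0.16; P(heads|C5) = 0.81.
Prior × likelihood for each source: 0.07·0.26=0.01820, 0.31·0.19=0.05890, 0.14·0.3=0.04200, 0.17·0.16=0.02720, 0.31·0.81=0.2511. Summing gives P(heads) = 0.39740.
P(Coin 4 | heads) = 0.02720 / 0.39740 = 0.068.

Posterior probability ≈ 0.068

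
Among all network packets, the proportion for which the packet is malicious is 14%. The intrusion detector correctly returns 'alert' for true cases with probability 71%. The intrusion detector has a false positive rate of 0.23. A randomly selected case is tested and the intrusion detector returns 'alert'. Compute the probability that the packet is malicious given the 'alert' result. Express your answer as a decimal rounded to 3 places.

Write H for 'the packet is malicious'. Prior odds H:¬H = 0.14/0.86 = 0.16279. For the 'alert' outcome, the likelihood ratio is 0.71/0.23 = 3.0870.
Posterior odds = 0.16279 × 3.0870 = 0.50253, so P(H|E) = 0.50253/(1+0.50253) = 0.334.

P(H | E) ≈ 0.334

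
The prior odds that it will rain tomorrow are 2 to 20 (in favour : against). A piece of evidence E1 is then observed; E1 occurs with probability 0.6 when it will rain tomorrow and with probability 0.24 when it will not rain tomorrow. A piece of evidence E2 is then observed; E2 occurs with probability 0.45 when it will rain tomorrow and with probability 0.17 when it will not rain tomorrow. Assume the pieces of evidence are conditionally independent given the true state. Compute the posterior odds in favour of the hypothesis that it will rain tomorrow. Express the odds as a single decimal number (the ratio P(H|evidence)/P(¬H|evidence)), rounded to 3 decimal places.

Posterior odds ≈ 0.662

Prior odds = 2/20 = 0.10000.
Likelihood ratio for E1 = 0.6/0.24 = 2.5000.
Likelihood ratio for E2 = 0.45/0.17 = 2.6471.
Posterior odds = prior odds × LR₁ × LR₂ = 0.66176.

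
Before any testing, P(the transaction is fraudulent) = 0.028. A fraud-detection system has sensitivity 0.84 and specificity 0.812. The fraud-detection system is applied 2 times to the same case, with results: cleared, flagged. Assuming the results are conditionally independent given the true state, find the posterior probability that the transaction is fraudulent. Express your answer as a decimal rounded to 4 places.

With H the event that the transaction is fraudulent, the joint likelihood of the observed sequence is P(data|H) = 0.16·0.84 = 0.13440 and P(data|¬H) = 0.812·0.188 = 0.15266.
Bayes: P(H|data) = 0.028·0.13440 / (0.028·0.13440 + 0.972·0.15266) = 0.0037632/0.15214 = 0.0247.

Posterior P(H) ≈ 0.0247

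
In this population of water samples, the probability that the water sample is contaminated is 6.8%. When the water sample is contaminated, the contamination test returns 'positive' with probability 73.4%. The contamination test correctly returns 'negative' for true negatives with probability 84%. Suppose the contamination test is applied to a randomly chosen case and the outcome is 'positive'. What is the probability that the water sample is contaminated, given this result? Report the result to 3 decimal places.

P(H | E) ≈ 0.251

Let H be the event that the water sample is contaminated. P(H) = 0.068, so P(¬H) = 0.932. With E the 'positive' result, P(E|H) = 0.734 and P(E|¬H) = 0.16.
P(E) = 0.734·0.068 + 0.16·0.932 = 0.049912 + 0.14912 = 0.19903.
By Bayes' theorem, P(H|E) = 0.049912 / 0.19903 = 0.251.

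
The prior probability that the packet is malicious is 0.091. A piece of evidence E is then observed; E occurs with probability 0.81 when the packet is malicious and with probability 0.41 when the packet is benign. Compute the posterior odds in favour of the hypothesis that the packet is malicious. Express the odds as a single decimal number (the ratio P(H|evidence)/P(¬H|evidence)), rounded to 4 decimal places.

Posterior odds ≈ 0.1978

Prior odds = 0.091/(1−0.091) = 0.10011.
Likelihood ratio for E = 0.81/0.41 = 1.9756.
Posterior odds = prior odds × LR = 0.19778.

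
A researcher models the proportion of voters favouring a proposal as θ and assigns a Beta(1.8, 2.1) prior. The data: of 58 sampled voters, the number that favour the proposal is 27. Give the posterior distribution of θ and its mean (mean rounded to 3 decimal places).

The binomial likelihood is conjugate to the Beta prior: with 27 successes and 31 failures, the posterior is Beta(1.8+27, 2.1+31) = Beta(28.8, 33.1).
E[θ | data] = 28.8/(28.8+33.1) = 0.465.

Posterior: Beta(28.8, 33.1); mean ≈ 0.465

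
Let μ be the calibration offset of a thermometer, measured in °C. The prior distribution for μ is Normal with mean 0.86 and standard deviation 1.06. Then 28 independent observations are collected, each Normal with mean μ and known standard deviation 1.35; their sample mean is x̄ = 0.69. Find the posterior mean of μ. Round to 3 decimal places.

With known σ, the Normal prior is conjugate. Weight on the data is w = (n/σ²)/(n/σ² + 1/τ₀²) = 15.3635/(15.3635+0.889996) = 0.94524.
Posterior mean = w·x̄ + (1−w)·μ₀ = 0.94524·0.69 + 0.054757·0.86 = 0.699.

Posterior mean ≈ 0.699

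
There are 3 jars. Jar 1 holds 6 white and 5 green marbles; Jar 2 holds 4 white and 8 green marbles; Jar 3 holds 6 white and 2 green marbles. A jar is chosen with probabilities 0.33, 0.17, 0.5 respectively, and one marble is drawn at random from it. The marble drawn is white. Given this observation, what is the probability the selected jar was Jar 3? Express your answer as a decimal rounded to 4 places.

P(white|Jar 1) = 0.5455; P(white|Jar 2) = 0.3333; P(white|Jar 3) = 0.75.
Prior × likelihood for each source: 0.33·0.5455=0.1800, 0.17·0.3333=0.05667, 0.5·0.75=0.3750. Summing gives P(white) = 0.61167.
P(Jar 3 | white) = 0.3750 / 0.61167 = 0.6131.

Posterior probability ≈ 0.6131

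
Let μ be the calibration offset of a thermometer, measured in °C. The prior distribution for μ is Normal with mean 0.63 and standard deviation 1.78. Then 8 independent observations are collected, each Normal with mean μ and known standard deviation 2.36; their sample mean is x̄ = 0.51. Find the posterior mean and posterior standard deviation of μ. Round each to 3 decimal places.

With known σ, the Normal prior is conjugate. Weight on the data is w = (n/σ²)/(n/σ² + 1/τ₀²) = 1.43637/(1.43637+0.315617) = 0.81985.
Posterior mean = w·x̄ + (1−w)·μ₀ = 0.81985·0.51 + 0.18015·0.63 = 0.532. Posterior variance = 1/(1.43637+0.315617) = 0.570781, so SD = 0.756.

Posterior mean ≈ 0.532; posterior SD ≈ 0.756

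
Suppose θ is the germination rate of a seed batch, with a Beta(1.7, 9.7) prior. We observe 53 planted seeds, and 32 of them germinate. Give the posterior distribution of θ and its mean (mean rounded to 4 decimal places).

The binomial likelihood is conjugate to the Beta prior: with 32 successes and 21 failures, the posterior is Beta(1.7+32, 9.7+21) = Beta(33.7, 30.7).
E[θ | data] = 33.7/(33.7+30.7) = 0.5233.

Posterior: Beta(33.7, 30.7); mean ≈ 0.5233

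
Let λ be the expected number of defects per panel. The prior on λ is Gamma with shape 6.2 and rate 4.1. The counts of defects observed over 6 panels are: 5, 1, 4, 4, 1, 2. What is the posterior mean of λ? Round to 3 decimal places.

Posterior mean ≈ 2.297

The Poisson likelihood adds the total count to the shape and the number of exposure periods to the rate. Here ∑xᵢ = 17 and n = 6, so shape 6.2→23.2 and rate 4.1→10.1.
E[λ | data] = 23.2/10.1 = 2.297.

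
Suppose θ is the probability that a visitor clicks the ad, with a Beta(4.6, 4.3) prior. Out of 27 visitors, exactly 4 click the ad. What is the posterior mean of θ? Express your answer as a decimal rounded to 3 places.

The binomial likelihood is conjugate to the Beta prior: with 4 successes and 23 failures, the posterior is Beta(4.6+4, 4.3+23) = Beta(8.6, 27.3).
Posterior mean = α/(α+β) = 8.6/35.9 = 0.240.

Posterior mean ≈ 0.240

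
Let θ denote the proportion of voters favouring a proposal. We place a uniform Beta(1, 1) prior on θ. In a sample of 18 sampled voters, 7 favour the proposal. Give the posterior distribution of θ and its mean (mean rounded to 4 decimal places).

Posterior: Beta(8, 12); mean ≈ 0.4000

Observing 7 successes and 11 failures updates Beta(1, 1) by adding the success and failure counts to the two shape parameters: α = 1+7 = 8, β = 1+11 = 12.
E[θ | data] = 8/(8+12) = 0.4000.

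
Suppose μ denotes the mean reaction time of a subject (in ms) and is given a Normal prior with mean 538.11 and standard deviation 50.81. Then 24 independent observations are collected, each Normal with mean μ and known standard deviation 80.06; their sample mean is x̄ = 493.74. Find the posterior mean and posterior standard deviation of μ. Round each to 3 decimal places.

Prior precision 1/τ₀² = 1/50.81² = 0.00038735; data precision n/σ² = 24/80.06² = 0.00374438.
Posterior precision = 0.00038735 + 0.00374438 = 0.00413173, giving posterior SD = 1/√0.00413173 = 15.557.
Posterior mean = (0.00038735·538.11 + 0.00374438·493.74) / 0.00413173 = 497.900.

Posterior mean ≈ 497.900; posterior SD ≈ 15.557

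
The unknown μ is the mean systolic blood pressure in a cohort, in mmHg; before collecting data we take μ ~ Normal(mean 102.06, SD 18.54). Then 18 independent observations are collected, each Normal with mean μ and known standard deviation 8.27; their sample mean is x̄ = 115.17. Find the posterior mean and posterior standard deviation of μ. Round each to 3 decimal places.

Prior precision 1/τ₀² = 1/18.54² = 0.00290925; data precision n/σ² = 18/8.27² = 0.263185.
Posterior precision = 0.00290925 + 0.263185 = 0.266094, giving posterior SD = 1/√0.266094 = 1.939.
Posterior mean = (0.00290925·102.06 + 0.263185·115.17) / 0.266094 = 115.027.

Posterior mean ≈ 115.027; posterior SD ≈ 1.939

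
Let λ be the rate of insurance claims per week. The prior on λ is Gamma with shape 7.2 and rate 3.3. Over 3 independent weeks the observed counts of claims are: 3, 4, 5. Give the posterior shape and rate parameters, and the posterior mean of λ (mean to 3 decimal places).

Posterior: Gamma(shape=19.2, rate=6.3); mean ≈ 3.048

Total count ∑xᵢ = 12 over n = 3 weeks.
Gamma is conjugate to the Poisson likelihood: posterior is Gamma(shape = 7.2+12 = 19.2, rate = 3.3+3 = 6.3).
Posterior mean = shape/rate = 19.2/6.3 = 3.048.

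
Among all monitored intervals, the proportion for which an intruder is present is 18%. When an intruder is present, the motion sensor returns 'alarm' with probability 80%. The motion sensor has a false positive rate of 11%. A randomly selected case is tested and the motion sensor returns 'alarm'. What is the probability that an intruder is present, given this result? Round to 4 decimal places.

P(H | E) ≈ 0.6149

Write H for 'an intruder is present'. Prior odds H:¬H = 0.18/0.82 = 0.21951. For the 'alarm' outcome, the likelihood ratio is 0.8/0.11 = 7.2727.
Posterior odds = 0.21951 × 7.2727 = 1.5965, so P(H|E) = 1.5965/(1+1.5965) = 0.6149.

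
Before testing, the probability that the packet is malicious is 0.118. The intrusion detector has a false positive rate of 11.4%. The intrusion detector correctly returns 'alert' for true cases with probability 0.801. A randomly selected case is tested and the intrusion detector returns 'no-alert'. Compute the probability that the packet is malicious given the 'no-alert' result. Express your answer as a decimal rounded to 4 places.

P(H | E) ≈ 0.0292

Write H for 'the packet is malicious'. Prior odds H:¬H = 0.118/0.882 = 0.13379. For the 'no-alert' outcome, the likelihood ratio is 0.199/0.886 = 0.22460.
Posterior odds = 0.13379 × 0.22460 = 0.030049, so P(H|E) = 0.030049/(1+0.030049) = 0.0292.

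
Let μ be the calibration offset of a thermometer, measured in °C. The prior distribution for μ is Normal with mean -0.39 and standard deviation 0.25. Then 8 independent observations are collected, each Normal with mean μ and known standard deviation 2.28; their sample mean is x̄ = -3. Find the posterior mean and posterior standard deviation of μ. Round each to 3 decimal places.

With known σ, the Normal prior is conjugate. Weight on the data is w = (n/σ²)/(n/σ² + 1/τ₀²) = 1.53894/(1.53894+16.0000) = 0.087744.
Posterior mean = w·x̄ + (1−w)·μ₀ = 0.087744·-3 + 0.91226·-0.39 = -0.619. Posterior variance = 1/(1.53894+16.0000) = 0.0570160, so SD = 0.239.

Posterior mean ≈ -0.619; posterior SD ≈ 0.239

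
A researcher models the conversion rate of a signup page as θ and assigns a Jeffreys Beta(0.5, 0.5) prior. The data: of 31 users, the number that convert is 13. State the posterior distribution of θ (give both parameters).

Observing 13 successes and 18 failures updates Beta(0.5, 0.5) by adding the success and failure counts to the two shape parameters: α = 0.5+13 = 13.5, β = 0.5+18 = 18.5.

Posterior: Beta(13.5, 18.5)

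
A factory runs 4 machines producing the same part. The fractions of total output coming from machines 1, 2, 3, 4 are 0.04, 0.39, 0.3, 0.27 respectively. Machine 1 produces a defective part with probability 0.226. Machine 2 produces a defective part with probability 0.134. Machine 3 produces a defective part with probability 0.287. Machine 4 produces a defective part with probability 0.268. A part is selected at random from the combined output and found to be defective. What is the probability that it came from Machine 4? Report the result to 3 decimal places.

Tabulate prior·likelihood by source: [1] prior 0.04, lik 0.226, product 0.009040; [2] prior 0.39, lik 0.134, product 0.05226; [3] prior 0.3, lik 0.287, product 0.08610; [4] prior 0.27, lik 0.268, product 0.07236.
Normalizing constant = 0.21976; the posterior for Machine 4 is its product over the sum, 0.07236/0.21976 = 0.329.

Posterior probability ≈ 0.329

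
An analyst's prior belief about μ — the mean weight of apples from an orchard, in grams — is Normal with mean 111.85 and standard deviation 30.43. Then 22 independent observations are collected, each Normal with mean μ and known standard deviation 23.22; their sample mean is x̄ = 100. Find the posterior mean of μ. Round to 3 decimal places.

Posterior mean ≈ 100.306

Prior precision 1/τ₀² = 1/30.43² = 0.00107993; data precision n/σ² = 22/23.22² = 0.0408036.
Posterior precision = 0.00107993 + 0.0408036 = 0.0418835.
Posterior mean = (0.00107993·111.85 + 0.0408036·100) / 0.0418835 = 100.306.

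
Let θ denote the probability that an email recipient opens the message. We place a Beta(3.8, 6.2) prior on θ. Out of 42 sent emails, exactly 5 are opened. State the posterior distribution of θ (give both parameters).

Posterior: Beta(8.8, 43.2)

The binomial likelihood is conjugate to the Beta prior: with 5 successes and 37 failures, the posterior is Beta(3.8+5, 6.2+37) = Beta(8.8, 43.2).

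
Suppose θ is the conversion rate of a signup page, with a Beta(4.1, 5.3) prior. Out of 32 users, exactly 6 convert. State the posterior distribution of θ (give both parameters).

The binomial likelihood is conjugate to the Beta prior: with 6 successes and 26 failures, the posterior is Beta(4.1+6, 5.3+26) = Beta(10.1, 31.3).

Posterior: Beta(10.1, 31.3)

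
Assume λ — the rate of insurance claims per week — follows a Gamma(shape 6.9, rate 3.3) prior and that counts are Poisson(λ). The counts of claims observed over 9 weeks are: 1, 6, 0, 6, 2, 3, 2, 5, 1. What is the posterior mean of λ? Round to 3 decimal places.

Posterior mean ≈ 2.675

Total count ∑xᵢ = 26 over n = 9 weeks.
Gamma is conjugate to the Poisson likelihood: posterior is Gamma(shape = 6.9+26 = 32.9, rate = 3.3+9 = 12.3).
Posterior mean = shape/rate = 32.9/12.3 = 2.675.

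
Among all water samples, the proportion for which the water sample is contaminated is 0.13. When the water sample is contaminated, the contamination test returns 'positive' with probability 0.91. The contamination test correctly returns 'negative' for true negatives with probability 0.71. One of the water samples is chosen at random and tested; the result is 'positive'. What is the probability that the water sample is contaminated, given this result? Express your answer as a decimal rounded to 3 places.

P(H | E) ≈ 0.319

Write H for 'the water sample is contaminated'. Prior odds H:¬H = 0.13/0.87 = 0.14943. For the 'positive' outcome, the likelihood ratio is 0.91/0.29 = 3.1379.
Posterior odds = 0.14943 × 3.1379 = 0.46889, so P(H|E) = 0.46889/(1+0.46889) = 0.319.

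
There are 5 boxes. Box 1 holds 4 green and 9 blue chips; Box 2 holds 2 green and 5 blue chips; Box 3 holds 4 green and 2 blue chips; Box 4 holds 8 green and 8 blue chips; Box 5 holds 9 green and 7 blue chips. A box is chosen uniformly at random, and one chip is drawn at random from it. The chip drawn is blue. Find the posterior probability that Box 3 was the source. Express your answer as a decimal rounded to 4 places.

Posterior probability ≈ 0.1245

P(blue|Box 1) = 0.6923; P(blue|Box 2) = 0.7143; P(blue|Box 3) = 0.3333; P(blue|Box 4) = 0.5; P(blue|Box 5) = 0.4375.
Prior × likelihood for each source: 0.2·0.6923=0.1385, 0.2·0.7143=0.1429, 0.2·0.3333=0.06667, 0.2·0.5=0.1000, 0.2·0.4375=0.08750. Summing gives P(blue) = 0.53549.
P(Box 3 | blue) = 0.06667 / 0.53549 = 0.1245.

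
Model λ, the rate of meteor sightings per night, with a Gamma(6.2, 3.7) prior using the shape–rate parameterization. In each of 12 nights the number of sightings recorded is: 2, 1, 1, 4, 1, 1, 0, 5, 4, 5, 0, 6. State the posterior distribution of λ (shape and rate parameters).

Total count ∑xᵢ = 30 over n = 12 nights.
Gamma is conjugate to the Poisson likelihood: posterior is Gamma(shape = 6.2+30 = 36.2, rate = 3.7+12 = 15.7).

Posterior: Gamma(shape=36.2, rate=15.7)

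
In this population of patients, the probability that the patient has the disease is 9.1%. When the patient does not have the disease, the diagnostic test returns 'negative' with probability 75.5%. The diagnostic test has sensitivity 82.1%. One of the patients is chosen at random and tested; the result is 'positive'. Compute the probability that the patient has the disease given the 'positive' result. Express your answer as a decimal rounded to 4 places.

P(H | E) ≈ 0.2512

Write H for 'the patient has the disease'. Prior odds H:¬H = 0.091/0.909 = 0.10011. For the 'positive' outcome, the likelihood ratio is 0.821/0.245 = 3.3510.
Posterior odds = 0.10011 × 3.3510 = 0.33547, so P(H|E) = 0.33547/(1+0.33547) = 0.2512.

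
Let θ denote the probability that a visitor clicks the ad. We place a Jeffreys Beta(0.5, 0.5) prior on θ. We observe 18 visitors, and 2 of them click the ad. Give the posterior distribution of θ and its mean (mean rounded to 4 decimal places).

The binomial likelihood is conjugate to the Beta prior: with 2 successes and 16 failures, the posterior is Beta(0.5+2, 0.5+16) = Beta(2.5, 16.5).
E[θ | data] = 2.5/(2.5+16.5) = 0.1316.

Posterior: Beta(2.5, 16.5); mean ≈ 0.1316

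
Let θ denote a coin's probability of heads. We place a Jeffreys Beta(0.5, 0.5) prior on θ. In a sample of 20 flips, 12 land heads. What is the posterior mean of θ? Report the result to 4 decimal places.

Posterior mean ≈ 0.5952

Observing 12 successes and 8 failures updates Beta(0.5, 0.5) by adding the success and failure counts to the two shape parameters: α = 0.5+12 = 12.5, β = 0.5+8 = 8.5.
Posterior mean = α/(α+β) = 12.5/21 = 0.5952.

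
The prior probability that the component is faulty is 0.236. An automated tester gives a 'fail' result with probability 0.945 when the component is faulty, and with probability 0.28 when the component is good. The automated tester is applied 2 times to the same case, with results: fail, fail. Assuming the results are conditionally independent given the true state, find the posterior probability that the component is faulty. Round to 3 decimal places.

Let H be the event that the component is faulty; start with P(H) = 0.236. P('fail'|H) = 0.945, P('fail'|¬H) = 0.28.
Update on result 1 ('fail'): P(H) ← 0.945·0.2360 / (0.945·0.2360 + 0.28·0.7640) = 0.22302/0.43694 = 0.5104.
Update on result 2 ('fail'): P(H) ← 0.945·0.5104 / (0.945·0.5104 + 0.28·0.4896) = 0.48234/0.61942 = 0.7787.

Posterior P(H) ≈ 0.779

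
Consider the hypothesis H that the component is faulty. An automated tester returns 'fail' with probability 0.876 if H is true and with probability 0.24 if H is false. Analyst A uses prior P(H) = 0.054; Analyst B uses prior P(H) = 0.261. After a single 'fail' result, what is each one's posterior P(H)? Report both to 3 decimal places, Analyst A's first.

The likelihood ratio for a 'fail' result is 0.876/0.24 = 3.6500.
Analyst A: prior odds 0.054/0.946 = 0.057082; posterior odds 0.20835; posterior probability 0.172.
Analyst B: prior odds 0.261/0.739 = 0.35318; posterior odds 1.2891; posterior probability 0.563.

Analyst A: 0.172; Analyst B: 0.563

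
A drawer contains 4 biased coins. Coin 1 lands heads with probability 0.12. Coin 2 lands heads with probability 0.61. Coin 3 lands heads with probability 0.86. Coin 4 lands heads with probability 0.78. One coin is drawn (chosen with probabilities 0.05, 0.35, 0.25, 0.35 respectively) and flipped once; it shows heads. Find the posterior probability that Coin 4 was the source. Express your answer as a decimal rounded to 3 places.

Tabulate prior·likelihood by source: [1] prior 0.05, lik 0.12, product 0.006000; [2] prior 0.35, lik 0.61, product 0.2135; [3] prior 0.25, lik 0.86, product 0.2150; [4] prior 0.35, lik 0.78, product 0.2730.
Normalizing constant = 0.70750; the posterior for Coin 4 is its product over the sum, 0.2730/0.70750 = 0.386.

Posterior probability ≈ 0.386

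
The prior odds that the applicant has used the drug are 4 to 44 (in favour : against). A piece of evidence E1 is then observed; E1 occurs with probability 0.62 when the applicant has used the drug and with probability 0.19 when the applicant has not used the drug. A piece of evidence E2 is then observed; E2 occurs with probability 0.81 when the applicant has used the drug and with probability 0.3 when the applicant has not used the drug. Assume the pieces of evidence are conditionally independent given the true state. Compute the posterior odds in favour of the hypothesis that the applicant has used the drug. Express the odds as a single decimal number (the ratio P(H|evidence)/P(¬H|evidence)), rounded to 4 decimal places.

Posterior odds ≈ 0.8010

Prior odds = 4/44 = 0.090909.
Likelihood ratio for E1 = 0.62/0.19 = 3.2632.
Likelihood ratio for E2 = 0.81/0.3 = 2.7000.
Posterior odds = prior odds × LR₁ × LR₂ = 0.80096.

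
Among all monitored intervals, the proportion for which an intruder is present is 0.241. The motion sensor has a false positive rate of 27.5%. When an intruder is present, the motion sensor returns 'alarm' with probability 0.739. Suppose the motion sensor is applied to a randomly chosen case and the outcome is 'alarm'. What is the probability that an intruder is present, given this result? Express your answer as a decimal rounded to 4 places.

Write H for 'an intruder is present'. Prior odds H:¬H = 0.241/0.759 = 0.31752. For the 'alarm' outcome, the likelihood ratio is 0.739/0.275 = 2.6873.
Posterior odds = 0.31752 × 2.6873 = 0.85327, so P(H|E) = 0.85327/(1+0.85327) = 0.4604.

P(H | E) ≈ 0.4604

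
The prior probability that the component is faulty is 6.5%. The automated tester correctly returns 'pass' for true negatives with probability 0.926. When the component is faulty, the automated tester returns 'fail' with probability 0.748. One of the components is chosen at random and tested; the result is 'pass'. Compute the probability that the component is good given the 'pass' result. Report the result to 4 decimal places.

Write H for 'the component is faulty'. Prior odds H:¬H = 0.065/0.935 = 0.069519. For the 'pass' outcome, the likelihood ratio is 0.252/0.926 = 0.27214.
Posterior odds = 0.069519 × 0.27214 = 0.018919, so P(H|E) = 0.018919/(1+0.018919) = 0.0186. Then P(¬H|E) = 1 − 0.0186 = 0.9814.

P(¬H | E) ≈ 0.9814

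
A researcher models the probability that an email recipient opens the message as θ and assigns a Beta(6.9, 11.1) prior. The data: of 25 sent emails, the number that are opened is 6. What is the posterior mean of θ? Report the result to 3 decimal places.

The binomial likelihood is conjugate to the Beta prior: with 6 successes and 19 failures, the posterior is Beta(6.9+6, 11.1+19) = Beta(12.9, 30.1).
Posterior mean = α/(α+β) = 12.9/43 = 0.300.

Posterior mean ≈ 0.300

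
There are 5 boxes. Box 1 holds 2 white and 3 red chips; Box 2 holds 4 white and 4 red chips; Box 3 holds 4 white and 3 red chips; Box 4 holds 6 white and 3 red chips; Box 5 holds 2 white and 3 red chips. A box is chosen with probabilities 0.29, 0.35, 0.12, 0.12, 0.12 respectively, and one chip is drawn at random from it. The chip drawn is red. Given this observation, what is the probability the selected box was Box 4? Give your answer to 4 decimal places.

Posterior probability ≈ 0.0781

Tabulate prior·likelihood by source: [1] prior 0.29, lik 0.6, product 0.1740; [2] prior 0.35, lik 0.5, product 0.1750; [3] prior 0.12, lik 0.4286, product 0.05143; [4] prior 0.12, lik 0.3333, product 0.04000; [5] prior 0.12, lik 0.6, product 0.07200.
Normalizing constant = 0.51243; the posterior for Box 4 is its product over the sum, 0.04000/0.51243 = 0.0781.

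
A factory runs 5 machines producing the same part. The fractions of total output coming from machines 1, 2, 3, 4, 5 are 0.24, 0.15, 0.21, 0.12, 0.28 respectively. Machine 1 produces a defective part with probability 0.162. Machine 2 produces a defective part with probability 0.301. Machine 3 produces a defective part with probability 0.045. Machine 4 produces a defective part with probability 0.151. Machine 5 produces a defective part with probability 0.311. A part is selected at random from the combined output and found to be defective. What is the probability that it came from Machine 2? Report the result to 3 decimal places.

Posterior probability ≈ 0.227

Tabulate prior·likelihood by source: [1] prior 0.24, lik 0.162, product 0.03888; [2] prior 0.15, lik 0.301, product 0.04515; [3] prior 0.21, lik 0.045, product 0.009450; [4] prior 0.12, lik 0.151, product 0.01812; [5] prior 0.28, lik 0.311, product 0.08708.
Normalizing constant = 0.19868; the posterior for Machine 2 is its product over the sum, 0.04515/0.19868 = 0.227.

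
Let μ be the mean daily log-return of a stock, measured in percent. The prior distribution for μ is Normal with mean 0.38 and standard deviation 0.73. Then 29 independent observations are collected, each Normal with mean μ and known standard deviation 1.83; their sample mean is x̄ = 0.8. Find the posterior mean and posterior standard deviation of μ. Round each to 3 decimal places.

Prior precision 1/τ₀² = 1/0.73² = 1.87652; data precision n/σ² = 29/1.83² = 8.65956.
Posterior precision = 1.87652 + 8.65956 = 10.5361, giving posterior SD = 1/√10.5361 = 0.308.
Posterior mean = (1.87652·0.38 + 8.65956·0.8) / 10.5361 = 0.725.

Posterior mean ≈ 0.725; posterior SD ≈ 0.308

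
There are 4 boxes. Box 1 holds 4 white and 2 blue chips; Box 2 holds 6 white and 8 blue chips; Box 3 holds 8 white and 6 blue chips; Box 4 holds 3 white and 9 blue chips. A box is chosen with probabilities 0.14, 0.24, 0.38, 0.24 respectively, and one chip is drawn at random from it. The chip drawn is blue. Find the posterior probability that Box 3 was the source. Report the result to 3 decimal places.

Tabulate prior·likelihood by source: [1] prior 0.14, lik 0.3333, product 0.04667; [2] prior 0.24, lik 0.5714, product 0.1371; [3] prior 0.38, lik 0.4286, product 0.1629; [4] prior 0.24, lik 0.75, product 0.1800.
Normalizing constant = 0.52667; the posterior for Box 3 is its product over the sum, 0.1629/0.52667 = 0.309.

Posterior probability ≈ 0.309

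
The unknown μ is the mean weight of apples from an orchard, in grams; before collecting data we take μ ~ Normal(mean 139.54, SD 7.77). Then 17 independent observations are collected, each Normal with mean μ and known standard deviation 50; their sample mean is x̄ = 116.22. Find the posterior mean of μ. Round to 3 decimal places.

Posterior mean ≈ 132.753

With known σ, the Normal prior is conjugate. Weight on the data is w = (n/σ²)/(n/σ² + 1/τ₀²) = 0.00680000/(0.00680000+0.0165637) = 0.29105.
Posterior mean = w·x̄ + (1−w)·μ₀ = 0.29105·116.22 + 0.70895·139.54 = 132.753.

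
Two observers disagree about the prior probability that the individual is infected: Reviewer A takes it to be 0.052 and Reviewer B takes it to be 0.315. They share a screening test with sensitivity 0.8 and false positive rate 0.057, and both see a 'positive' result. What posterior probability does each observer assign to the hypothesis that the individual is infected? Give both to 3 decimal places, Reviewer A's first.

Reviewer A: 0.435; Reviewer B: 0.866

P('+'|H) = 0.8, P('+'|¬H) = 0.057.
Reviewer A: numerator 0.8·0.052 = 0.041600; evidence = 0.041600+0.057·0.948 = 0.095636; posterior = 0.435.
Reviewer B: numerator 0.8·0.315 = 0.25200; evidence = 0.25200+0.057·0.685 = 0.29104; posterior = 0.866.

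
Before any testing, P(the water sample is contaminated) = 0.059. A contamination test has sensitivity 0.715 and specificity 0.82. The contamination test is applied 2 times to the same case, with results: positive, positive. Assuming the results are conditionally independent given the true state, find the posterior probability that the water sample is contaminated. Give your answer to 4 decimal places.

Posterior P(H) ≈ 0.4973

With H the event that the water sample is contaminated, the joint likelihood of the observed sequence is P(data|H) = 0.715·0.715 = 0.51122 and P(data|¬H) = 0.18·0.18 = 0.032400.
Bayes: P(H|data) = 0.059·0.51122 / (0.059·0.51122 + 0.941·0.032400) = 0.030162/0.060651 = 0.4973.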